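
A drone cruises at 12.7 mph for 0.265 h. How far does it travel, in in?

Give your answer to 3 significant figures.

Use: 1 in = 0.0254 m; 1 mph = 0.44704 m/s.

2.13×10⁵ in

12.7 mph × 0.44704 = 5.67741 m/s
0.265 h × 3600 = 954 s
d = v × t = 5.67741 m/s × 954 s = 5416.25 m
5416.25 m ÷ (0.0254 m/in) = 213238 in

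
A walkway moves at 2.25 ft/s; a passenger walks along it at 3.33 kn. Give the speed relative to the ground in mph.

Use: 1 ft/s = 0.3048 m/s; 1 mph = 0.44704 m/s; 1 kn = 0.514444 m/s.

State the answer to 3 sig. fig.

2.25 ft/s × 0.3048 → 0.6858 m/s
3.33 kn × 0.514444 → 1.7131 m/s
Combined: 0.6858 + 1.7131 = 2.3989 m/s
In mph: 2.3989 / 0.44704 = 5.36619 mph

5.37 mph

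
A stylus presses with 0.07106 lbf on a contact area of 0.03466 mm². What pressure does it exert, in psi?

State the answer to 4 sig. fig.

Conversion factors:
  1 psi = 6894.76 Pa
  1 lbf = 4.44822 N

0.07106 lbf × 4.44822 → 0.316091 N
0.03466 mm² × 10⁻⁶ → 3.466×10⁻⁸ m²
P = F / A = 0.316091 N / 3.466×10⁻⁸ m² = 9.11976×10⁶ Pa
9.11976×10⁶ Pa ÷ (6894.76 Pa/psi) = 1322.71 psi

1323 psi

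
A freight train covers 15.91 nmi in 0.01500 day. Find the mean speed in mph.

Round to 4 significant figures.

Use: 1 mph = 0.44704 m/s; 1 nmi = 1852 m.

15.91 nmi × 1852 → 29465.3 m
0.01500 day × 86400 → 1296 s
v = d / t = 29465.3 m / 1296 s = 22.7356 m/s
22.7356 m/s ÷ (0.44704 m/s/mph) = 50.8581 mph

50.86 mph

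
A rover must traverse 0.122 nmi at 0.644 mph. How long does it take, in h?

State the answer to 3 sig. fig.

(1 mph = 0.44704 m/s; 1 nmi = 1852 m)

0.218 h

0.122 nmi × 1852 = 225.944 m
0.644 mph × 0.44704 = 0.287894 m/s
t = d / v = 225.944 m / 0.287894 m/s = 784.817 s
784.817 s ÷ (3600 s/h) = 0.218005 h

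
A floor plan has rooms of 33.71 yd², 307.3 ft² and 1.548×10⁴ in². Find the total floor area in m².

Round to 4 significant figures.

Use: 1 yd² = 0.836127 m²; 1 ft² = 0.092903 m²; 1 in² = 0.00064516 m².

33.71 yd² × 0.836127 = 28.1858 m²
307.3 ft² × 0.092903 = 28.5491 m²
1.548×10⁴ in² × 0.00064516 = 9.98708 m²
Combined: 28.1858 + 28.5491 + 9.98708 = 66.722 m²

66.72 m²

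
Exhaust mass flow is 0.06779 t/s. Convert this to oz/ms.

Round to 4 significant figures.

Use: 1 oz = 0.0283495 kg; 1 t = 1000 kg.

2.391 oz/ms

0.06779 t/s × 1000 kg/t = 67.79 kg/s
67.79 kg/s ÷ 0.0283495 kg/oz × 0.001 s/ms = 2.39122 oz/ms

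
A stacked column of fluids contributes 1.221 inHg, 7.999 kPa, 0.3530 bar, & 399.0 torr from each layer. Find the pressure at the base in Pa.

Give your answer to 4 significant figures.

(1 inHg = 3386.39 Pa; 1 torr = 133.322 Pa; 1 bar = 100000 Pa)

1.221 inHg × 3386.39 = 4134.78 Pa
7.999 kPa × 1000 = 7999 Pa
0.3530 bar × 100000 = 35300 Pa
399.0 torr × 133.322 = 53195.5 Pa
Sum: 4134.78 + 7999 + 35300 + 53195.5 = 100629 Pa

1.006×10⁵ Pa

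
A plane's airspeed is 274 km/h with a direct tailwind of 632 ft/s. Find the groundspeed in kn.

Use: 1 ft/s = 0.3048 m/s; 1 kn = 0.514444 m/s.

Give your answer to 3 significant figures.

522 kn

274 km/h × (1/3.6) = 76.1111 m/s
632 ft/s × 0.3048 = 192.634 m/s
Total: 76.1111 + 192.634 = 268.745 m/s
In kn: 268.745 / 0.514444 = 522.399 kn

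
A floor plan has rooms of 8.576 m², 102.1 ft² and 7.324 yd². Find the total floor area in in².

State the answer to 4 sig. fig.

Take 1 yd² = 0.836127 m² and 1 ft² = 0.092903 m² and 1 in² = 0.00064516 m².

8.576 m² (already m²)
102.1 ft² × 0.092903 = 9.4854 m²
7.324 yd² × 0.836127 = 6.12379 m²
Combined: 8.576 + 9.4854 + 6.12379 = 24.1852 m²
In in²: 24.1852 / 0.00064516 = 37487.1 in²

3.749×10⁴ in²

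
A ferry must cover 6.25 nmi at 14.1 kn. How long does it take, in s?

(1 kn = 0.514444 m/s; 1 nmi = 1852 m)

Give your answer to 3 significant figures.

6.25 nmi × 1852 = 11575 m
14.1 kn × 0.514444 = 7.25366 m/s
t = d / v = 11575 m / 7.25366 m/s = 1595.75 s

1600 s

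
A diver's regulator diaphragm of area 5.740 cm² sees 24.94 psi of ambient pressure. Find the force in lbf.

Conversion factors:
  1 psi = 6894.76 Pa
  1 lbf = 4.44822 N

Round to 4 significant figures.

22.19 lbf

24.94 psi × 6894.76 → 171955 Pa
5.740 cm² × 0.0001 → 5.74×10⁻⁴ m²
F = P × A = 171955 Pa × 5.74×10⁻⁴ m² = 98.7022 N
98.7022 N ÷ (4.44822 N/lbf) = 22.1891 lbf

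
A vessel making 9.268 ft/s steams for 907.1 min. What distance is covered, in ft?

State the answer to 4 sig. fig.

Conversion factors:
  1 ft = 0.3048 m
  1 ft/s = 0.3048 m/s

9.268 ft/s × 0.3048 → 2.82489 m/s
907.1 min × 60 → 54426 s
d = v × t = 2.82489 m/s × 54426 s = 153747 m
153747 m ÷ (0.3048 m/ft) = 504419 ft

5.044×10⁵ ft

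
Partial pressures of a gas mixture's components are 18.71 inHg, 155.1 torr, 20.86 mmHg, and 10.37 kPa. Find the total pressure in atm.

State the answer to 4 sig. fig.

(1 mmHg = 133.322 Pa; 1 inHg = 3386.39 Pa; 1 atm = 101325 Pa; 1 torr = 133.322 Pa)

18.71 inHg × 3386.39 = 63359.4 Pa
155.1 torr × 133.322 = 20678.2 Pa
20.86 mmHg × 133.322 = 2781.1 Pa
10.37 kPa × 1000 = 10370 Pa
Total: 63359.4 + 20678.2 + 2781.1 + 10370 = 97188.7 Pa
In atm: 97188.7 / 101325 = 0.959178 atm

0.9592 atm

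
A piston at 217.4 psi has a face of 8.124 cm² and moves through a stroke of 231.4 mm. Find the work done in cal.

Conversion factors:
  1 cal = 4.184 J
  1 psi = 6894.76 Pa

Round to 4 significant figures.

67.35 cal

217.4 psi → 1.49892×10⁶ Pa
8.124 cm² → 8.124×10⁻⁴ m²
F = P × A = 1.49892×10⁶ × 8.124×10⁻⁴ = 1217.72 N
231.4 mm → 0.2314 m
W = F × d = 1217.72 × 0.2314 = 281.78 J
In cal: 281.78 / 4.184 = 67.347 cal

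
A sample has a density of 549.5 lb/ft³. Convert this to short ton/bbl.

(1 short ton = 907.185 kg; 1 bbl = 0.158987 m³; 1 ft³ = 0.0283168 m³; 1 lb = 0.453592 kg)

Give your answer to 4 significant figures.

1.543 short ton/bbl

549.5 lb/ft³ × 0.453592 kg/lb ÷ 0.0283168 m³/ft³ = 8802.15 kg/m³
8802.15 kg/m³ ÷ 907.185 kg/short ton × 0.158987 m³/bbl = 1.5426 short ton/bbl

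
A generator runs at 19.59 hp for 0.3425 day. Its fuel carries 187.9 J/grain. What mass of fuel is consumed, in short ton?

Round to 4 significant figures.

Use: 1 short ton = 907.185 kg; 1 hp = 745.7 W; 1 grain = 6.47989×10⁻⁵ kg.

0.1643 short ton

19.59 hp → 14608.3 W
0.3425 day → 29592 s
E = P × t = 14608.3 × 29592 = 4.32289×10⁸ J
187.9 J/grain → 2.89974×10⁶ J/kg
m = E / e_s = 4.32289×10⁸ / 2.89974×10⁶ = 149.079 kg
In short ton: 149.079 / 907.185 = 0.164331 short ton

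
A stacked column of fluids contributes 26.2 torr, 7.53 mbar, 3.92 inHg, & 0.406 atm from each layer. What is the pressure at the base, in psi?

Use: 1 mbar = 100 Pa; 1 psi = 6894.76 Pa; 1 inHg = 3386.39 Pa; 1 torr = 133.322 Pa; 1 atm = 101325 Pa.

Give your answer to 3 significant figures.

26.2 torr × 133.322 = 3493.04 Pa
7.53 mbar × 100 = 753 Pa
3.92 inHg × 3386.39 = 13274.6 Pa
0.406 atm × 101325 = 41138 Pa
Total: 3493.04 + 753 + 13274.6 + 41138 = 58658.6 Pa
In psi: 58658.6 / 6894.76 = 8.50771 psi

8.51 psi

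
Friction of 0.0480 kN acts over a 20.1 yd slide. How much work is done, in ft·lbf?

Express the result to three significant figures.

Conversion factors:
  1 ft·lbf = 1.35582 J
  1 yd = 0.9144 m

0.0480 kN × 1000 = 48 N
20.1 yd × 0.9144 = 18.3794 m
W = F × d = 48 N × 18.3794 m = 882.211 J
882.211 J ÷ (1.35582 J/ft·lbf) = 650.684 ft·lbf

651 ft·lbf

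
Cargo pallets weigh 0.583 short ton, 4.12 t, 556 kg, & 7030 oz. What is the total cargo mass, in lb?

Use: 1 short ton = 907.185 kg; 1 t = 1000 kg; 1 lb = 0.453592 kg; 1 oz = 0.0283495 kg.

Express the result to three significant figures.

0.583 short ton × 907.185 → 528.889 kg
4.12 t × 1000 → 4120 kg
556 kg (already kg)
7030 oz × 0.0283495 → 199.297 kg
Combined: 528.889 + 4120 + 556 + 199.297 = 5404.19 kg
In lb: 5404.19 / 0.453592 = 11914.2 lb

1.19×10⁴ lb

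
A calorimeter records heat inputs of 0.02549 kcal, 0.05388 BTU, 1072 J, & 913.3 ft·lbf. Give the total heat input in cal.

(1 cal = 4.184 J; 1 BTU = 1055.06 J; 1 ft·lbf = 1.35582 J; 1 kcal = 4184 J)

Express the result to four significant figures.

0.02549 kcal × 4184 = 106.65 J
0.05388 BTU × 1055.06 = 56.8466 J
1072 J (already J)
913.3 ft·lbf × 1.35582 = 1238.27 J
Combined: 106.65 + 56.8466 + 1072 + 1238.27 = 2473.77 J
In cal: 2473.77 / 4.184 = 591.245 cal

591.2 cal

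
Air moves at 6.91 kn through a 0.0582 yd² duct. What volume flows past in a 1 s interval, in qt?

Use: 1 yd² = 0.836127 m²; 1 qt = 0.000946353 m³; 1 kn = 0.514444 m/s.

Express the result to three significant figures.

183 qt

6.91 kn × 0.514444 = 3.55481 m/s
0.0582 yd² × 0.836127 = 0.0486626 m²
V = v × A × t = 3.55481 m/s × 0.0486626 m² × 1 s = 0.172986 m³
0.172986 m³ ÷ (0.000946353 m³/qt) = 182.792 qt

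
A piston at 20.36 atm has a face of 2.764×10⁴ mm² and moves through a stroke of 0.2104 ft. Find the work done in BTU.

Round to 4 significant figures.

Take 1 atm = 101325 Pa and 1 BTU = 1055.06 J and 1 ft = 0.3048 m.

3.466 BTU

20.36 atm → 2.06298×10⁶ Pa
2.764×10⁴ mm² → 0.02764 m²
F = P × A = 2.06298×10⁶ × 0.02764 = 57020.8 N
0.2104 ft → 0.0641299 m
W = F × d = 57020.8 × 0.0641299 = 3656.74 J
In BTU: 3656.74 / 1055.06 = 3.46591 BTU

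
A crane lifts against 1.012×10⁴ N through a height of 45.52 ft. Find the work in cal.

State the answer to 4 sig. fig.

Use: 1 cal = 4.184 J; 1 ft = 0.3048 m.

45.52 ft × 0.3048 → 13.8745 m
W = F × d = 10120 N × 13.8745 m = 140410 J
140410 J ÷ (4.184 J/cal) = 33558.8 cal

3.356×10⁴ cal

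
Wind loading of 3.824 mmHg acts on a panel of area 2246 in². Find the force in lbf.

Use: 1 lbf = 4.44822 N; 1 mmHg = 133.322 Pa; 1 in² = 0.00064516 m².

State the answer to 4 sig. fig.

3.824 mmHg × 133.322 = 509.823 Pa
2246 in² × 0.00064516 = 1.44903 m²
F = P × A = 509.823 Pa × 1.44903 m² = 738.749 N
738.749 N ÷ (4.44822 N/lbf) = 166.077 lbf

166.1 lbf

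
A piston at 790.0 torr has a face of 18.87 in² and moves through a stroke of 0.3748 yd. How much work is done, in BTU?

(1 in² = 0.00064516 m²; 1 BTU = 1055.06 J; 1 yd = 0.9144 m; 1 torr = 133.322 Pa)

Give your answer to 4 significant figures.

0.4165 BTU

790.0 torr → 105324 Pa
18.87 in² → 0.0121742 m²
F = P × A = 105324 × 0.0121742 = 1282.24 N
0.3748 yd → 0.342717 m
W = F × d = 1282.24 × 0.342717 = 439.445 J
In BTU: 439.445 / 1055.06 = 0.416512 BTU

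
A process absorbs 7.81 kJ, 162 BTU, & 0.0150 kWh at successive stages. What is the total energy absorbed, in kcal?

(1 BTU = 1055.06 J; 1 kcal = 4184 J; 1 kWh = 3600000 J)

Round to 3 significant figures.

55.6 kcal

7.81 kJ × 1000 = 7810 J
162 BTU × 1055.06 = 170920 J
0.0150 kWh × 3600000 = 54000 J
Total: 7810 + 170920 + 54000 = 232730 J
In kcal: 232730 / 4184 = 55.6238 kcal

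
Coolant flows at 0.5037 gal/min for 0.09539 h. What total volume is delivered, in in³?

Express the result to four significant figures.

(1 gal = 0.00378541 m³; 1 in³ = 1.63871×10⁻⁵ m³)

665.9 in³

0.5037 gal/min → 3.17785×10⁻⁵ m³/s
0.09539 h → 343.404 s
V = Q × t = 3.17785×10⁻⁵ × 343.404 = 0.0109129 m³
In in³: 0.0109129 / 1.63871×10⁻⁵ = 665.945 in³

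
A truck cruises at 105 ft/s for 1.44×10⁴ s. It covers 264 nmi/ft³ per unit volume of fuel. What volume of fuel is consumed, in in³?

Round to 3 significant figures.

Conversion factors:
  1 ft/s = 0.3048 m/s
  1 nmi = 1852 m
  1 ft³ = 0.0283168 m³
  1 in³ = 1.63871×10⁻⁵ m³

1630 in³

105 ft/s → 32.004 m/s
d = v × t = 32.004 × 14400 = 460858 m
264 nmi/ft³ → 1.72664×10⁷ m/m³
V = d / (distance per unit fuel) = 460858 / 1.72664×10⁷ = 0.026691 m³
In in³: 0.026691 / 1.63871×10⁻⁵ = 1628.78 in³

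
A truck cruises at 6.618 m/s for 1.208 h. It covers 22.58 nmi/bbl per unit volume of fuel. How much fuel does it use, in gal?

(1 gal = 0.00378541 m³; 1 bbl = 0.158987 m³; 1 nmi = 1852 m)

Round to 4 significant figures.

1.208 h → 4348.8 s
d = v × t = 6.618 × 4348.8 = 28780.4 m
22.58 nmi/bbl → 263029 m/m³
V = d / (distance per unit fuel) = 28780.4 / 263029 = 0.109419 m³
In gal: 0.109419 / 0.00378541 = 28.9055 gal

28.91 gal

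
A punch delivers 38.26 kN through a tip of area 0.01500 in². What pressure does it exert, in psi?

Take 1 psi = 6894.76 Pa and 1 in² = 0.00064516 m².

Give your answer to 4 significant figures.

38.26 kN × 1000 → 38260 N
0.01500 in² × 0.00064516 → 9.6774×10⁻⁶ m²
P = F / A = 38260 N / 9.6774×10⁻⁶ m² = 3.95354×10⁹ Pa
3.95354×10⁹ Pa ÷ (6894.76 Pa/psi) = 573412 psi

5.734×10⁵ psi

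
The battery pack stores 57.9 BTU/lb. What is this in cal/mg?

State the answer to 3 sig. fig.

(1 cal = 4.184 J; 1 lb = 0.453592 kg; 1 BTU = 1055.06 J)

57.9 BTU/lb × 1055.06 J/BTU ÷ 0.453592 kg/lb = 134676 J/kg
134676 J/kg ÷ 4.184 J/cal × 10⁻⁶ kg/mg = 0.0321883 cal/mg

0.0322 cal/mg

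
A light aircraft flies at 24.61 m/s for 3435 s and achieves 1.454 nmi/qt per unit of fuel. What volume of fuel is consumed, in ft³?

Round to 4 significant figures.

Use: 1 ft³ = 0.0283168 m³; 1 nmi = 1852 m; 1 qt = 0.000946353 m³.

1.049 ft³

d = v × t = 24.61 × 3435 = 84535.3 m
1.454 nmi/qt → 2.84546×10⁶ m/m³
V = d / (distance per unit fuel) = 84535.3 / 2.84546×10⁶ = 0.0297088 m³
In ft³: 0.0297088 / 0.0283168 = 1.04916 ft³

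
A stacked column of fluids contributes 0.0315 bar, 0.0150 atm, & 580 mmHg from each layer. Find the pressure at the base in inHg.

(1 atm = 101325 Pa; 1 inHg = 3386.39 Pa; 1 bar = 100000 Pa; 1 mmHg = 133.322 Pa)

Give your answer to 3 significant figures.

0.0315 bar × 100000 → 3150 Pa
0.0150 atm × 101325 → 1519.88 Pa
580 mmHg × 133.322 → 77326.8 Pa
Combined: 3150 + 1519.88 + 77326.8 = 81996.7 Pa
In inHg: 81996.7 / 3386.39 = 24.2136 inHg

24.2 inHg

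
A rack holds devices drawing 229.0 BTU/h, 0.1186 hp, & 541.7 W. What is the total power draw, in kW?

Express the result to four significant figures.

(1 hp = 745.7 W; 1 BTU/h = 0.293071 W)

0.6973 kW

229.0 BTU/h × 0.293071 → 67.1133 W
0.1186 hp × 745.7 → 88.44 W
541.7 W (already W)
Sum: 67.1133 + 88.44 + 541.7 = 697.253 W
In kW: 697.253 / 1000 = 0.697253 kW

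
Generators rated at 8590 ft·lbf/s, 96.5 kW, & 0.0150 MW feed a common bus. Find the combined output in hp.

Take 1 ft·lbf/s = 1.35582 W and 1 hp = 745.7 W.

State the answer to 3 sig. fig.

165 hp

8590 ft·lbf/s × 1.35582 = 11646.5 W
96.5 kW × 1000 = 96500 W
0.0150 MW × 1000000 = 15000 W
Total: 11646.5 + 96500 + 15000 = 123146 W
In hp: 123146 / 745.7 = 165.141 hp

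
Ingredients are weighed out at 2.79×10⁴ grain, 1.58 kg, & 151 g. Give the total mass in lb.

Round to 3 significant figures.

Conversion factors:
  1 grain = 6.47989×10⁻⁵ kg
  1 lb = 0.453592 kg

2.79×10⁴ grain × 6.47989×10⁻⁵ = 1.80789 kg
1.58 kg (already kg)
151 g × 0.001 = 0.151 kg
Combined: 1.80789 + 1.58 + 0.151 = 3.53889 kg
In lb: 3.53889 / 0.453592 = 7.80192 lb

7.80 lb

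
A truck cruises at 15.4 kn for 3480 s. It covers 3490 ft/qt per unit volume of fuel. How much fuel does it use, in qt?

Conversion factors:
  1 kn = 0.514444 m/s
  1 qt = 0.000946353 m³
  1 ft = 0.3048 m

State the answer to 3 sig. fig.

25.9 qt

15.4 kn → 7.92244 m/s
d = v × t = 7.92244 × 3480 = 27570.1 m
3490 ft/qt → 1.12405×10⁶ m/m³
V = d / (distance per unit fuel) = 27570.1 / 1.12405×10⁶ = 0.0245275 m³
In qt: 0.0245275 / 0.000946353 = 25.9179 qt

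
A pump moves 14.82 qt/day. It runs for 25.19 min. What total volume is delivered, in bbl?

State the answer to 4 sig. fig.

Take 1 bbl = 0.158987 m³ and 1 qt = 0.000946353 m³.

0.001543 bbl

14.82 qt/day → 1.62326×10⁻⁷ m³/s
25.19 min → 1511.4 s
V = Q × t = 1.62326×10⁻⁷ × 1511.4 = 2.4534×10⁻⁴ m³
In bbl: 2.4534×10⁻⁴ / 0.158987 = 0.00154315 bbl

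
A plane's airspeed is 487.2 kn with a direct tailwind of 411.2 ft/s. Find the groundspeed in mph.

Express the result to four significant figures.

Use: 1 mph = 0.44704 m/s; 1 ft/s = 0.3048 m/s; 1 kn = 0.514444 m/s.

841.0 mph

487.2 kn × 0.514444 → 250.637 m/s
411.2 ft/s × 0.3048 → 125.334 m/s
Sum: 250.637 + 125.334 = 375.971 m/s
In mph: 375.971 / 0.44704 = 841.023 mph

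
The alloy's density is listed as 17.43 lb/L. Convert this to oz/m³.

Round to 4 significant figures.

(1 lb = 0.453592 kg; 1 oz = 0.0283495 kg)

2.789×10⁵ oz/m³

17.43 lb/L × 0.453592 kg/lb ÷ 0.001 m³/L = 7906.11 kg/m³
7906.11 kg/m³ ÷ 0.0283495 kg/oz = 278880 oz/m³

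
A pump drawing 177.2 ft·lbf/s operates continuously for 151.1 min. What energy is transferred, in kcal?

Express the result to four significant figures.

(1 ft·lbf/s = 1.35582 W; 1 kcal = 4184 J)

177.2 ft·lbf/s × 1.35582 → 240.251 W
151.1 min × 60 → 9066 s
E = P × t = 240.251 W × 9066 s = 2.17812×10⁶ J
2.17812×10⁶ J ÷ (4184 J/kcal) = 520.583 kcal

520.6 kcal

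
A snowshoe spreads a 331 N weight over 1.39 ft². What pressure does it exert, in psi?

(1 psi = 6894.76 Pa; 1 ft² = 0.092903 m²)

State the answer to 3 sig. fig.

1.39 ft² × 0.092903 = 0.129135 m²
P = F / A = 331 N / 0.129135 m² = 2563.21 Pa
2563.21 Pa ÷ (6894.76 Pa/psi) = 0.371762 psi

0.372 psi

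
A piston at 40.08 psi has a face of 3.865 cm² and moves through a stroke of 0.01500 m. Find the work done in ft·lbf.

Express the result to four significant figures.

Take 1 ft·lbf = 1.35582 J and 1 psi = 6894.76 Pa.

1.182 ft·lbf

40.08 psi → 276342 Pa
3.865 cm² → 3.865×10⁻⁴ m²
F = P × A = 276342 × 3.865×10⁻⁴ = 106.806 N
W = F × d = 106.806 × 0.015 = 1.60209 J
In ft·lbf: 1.60209 / 1.35582 = 1.18164 ft·lbf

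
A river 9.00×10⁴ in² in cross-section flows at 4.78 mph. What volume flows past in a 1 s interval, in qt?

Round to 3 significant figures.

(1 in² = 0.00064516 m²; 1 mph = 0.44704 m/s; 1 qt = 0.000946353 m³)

1.31×10⁵ qt

4.78 mph × 0.44704 = 2.13685 m/s
9.00×10⁴ in² × 0.00064516 = 58.0644 m²
V = v × A × t = 2.13685 m/s × 58.0644 m² × 1 s = 124.075 m³
124.075 m³ ÷ (0.000946353 m³/qt) = 131109 qt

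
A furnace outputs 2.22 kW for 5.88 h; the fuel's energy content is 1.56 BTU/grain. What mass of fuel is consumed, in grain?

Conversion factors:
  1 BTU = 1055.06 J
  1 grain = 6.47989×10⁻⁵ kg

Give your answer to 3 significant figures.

2.86×10⁴ grain

2.22 kW → 2220 W
5.88 h → 21168 s
E = P × t = 2220 × 21168 = 4.6993×10⁷ J
1.56 BTU/grain → 2.54×10⁷ J/kg
m = E / e_s = 4.6993×10⁷ / 2.54×10⁷ = 1.85012 kg
In grain: 1.85012 / 6.47989×10⁻⁵ = 28551.7 grain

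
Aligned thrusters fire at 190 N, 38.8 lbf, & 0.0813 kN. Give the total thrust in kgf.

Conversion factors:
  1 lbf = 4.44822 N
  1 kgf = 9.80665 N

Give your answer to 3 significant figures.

45.3 kgf

190 N (already N)
38.8 lbf × 4.44822 = 172.591 N
0.0813 kN × 1000 = 81.3 N
Total: 190 + 172.591 + 81.3 = 443.891 N
In kgf: 443.891 / 9.80665 = 45.2643 kgf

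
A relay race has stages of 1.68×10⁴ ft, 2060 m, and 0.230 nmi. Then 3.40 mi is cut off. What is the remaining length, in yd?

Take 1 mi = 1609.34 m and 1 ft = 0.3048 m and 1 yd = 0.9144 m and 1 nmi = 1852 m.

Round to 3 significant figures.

2330 yd

1.68×10⁴ ft × 0.3048 → 5120.64 m
2060 m (already m)
0.230 nmi × 1852 → 425.96 m
3.40 mi × 1609.34 → 5471.76 m
Net: 5120.64 + 2060 + 425.96 − 5471.76 = 2134.84 m
In yd: 2134.84 / 0.9144 = 2334.69 yd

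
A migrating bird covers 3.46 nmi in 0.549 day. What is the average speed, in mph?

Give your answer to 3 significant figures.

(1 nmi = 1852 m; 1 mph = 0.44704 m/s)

3.46 nmi × 1852 → 6407.92 m
0.549 day × 86400 → 47433.6 s
v = d / t = 6407.92 m / 47433.6 s = 0.135092 m/s
0.135092 m/s ÷ (0.44704 m/s/mph) = 0.302192 mph

0.302 mph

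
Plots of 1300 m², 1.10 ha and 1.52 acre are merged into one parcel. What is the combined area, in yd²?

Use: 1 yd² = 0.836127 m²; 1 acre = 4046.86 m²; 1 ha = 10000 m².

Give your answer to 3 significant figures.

2.21×10⁴ yd²

1300 m² (already m²)
1.10 ha × 10000 = 11000 m²
1.52 acre × 4046.86 = 6151.23 m²
Sum: 1300 + 11000 + 6151.23 = 18451.2 m²
In yd²: 18451.2 / 0.836127 = 22067.5 yd²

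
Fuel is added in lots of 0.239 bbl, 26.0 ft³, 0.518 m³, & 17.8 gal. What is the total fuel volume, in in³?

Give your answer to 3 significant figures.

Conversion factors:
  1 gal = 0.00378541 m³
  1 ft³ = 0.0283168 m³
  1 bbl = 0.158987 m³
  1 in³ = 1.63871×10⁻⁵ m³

8.30×10⁴ in³

0.239 bbl × 0.158987 = 0.0379979 m³
26.0 ft³ × 0.0283168 = 0.736237 m³
0.518 m³ (already m³)
17.8 gal × 0.00378541 = 0.0673803 m³
Combined: 0.0379979 + 0.736237 + 0.518 + 0.0673803 = 1.35962 m³
In in³: 1.35962 / 1.63871×10⁻⁵ = 82968.9 in³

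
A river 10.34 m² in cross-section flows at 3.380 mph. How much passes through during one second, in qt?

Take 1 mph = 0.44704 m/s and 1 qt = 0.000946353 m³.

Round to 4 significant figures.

1.651×10⁴ qt

3.380 mph × 0.44704 → 1.511 m/s
V = v × A × t = 1.511 m/s × 10.34 m² × 1 s = 15.6237 m³
15.6237 m³ ÷ (0.000946353 m³/qt) = 16509.4 qt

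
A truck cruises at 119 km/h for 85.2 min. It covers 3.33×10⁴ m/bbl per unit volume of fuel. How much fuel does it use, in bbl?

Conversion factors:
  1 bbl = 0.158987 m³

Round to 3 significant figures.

119 km/h → 33.0556 m/s
85.2 min → 5112 s
d = v × t = 33.0556 × 5112 = 168980 m
3.33×10⁴ m/bbl → 209451 m/m³
V = d / (distance per unit fuel) = 168980 / 209451 = 0.806776 m³
In bbl: 0.806776 / 0.158987 = 5.07448 bbl

5.07 bbl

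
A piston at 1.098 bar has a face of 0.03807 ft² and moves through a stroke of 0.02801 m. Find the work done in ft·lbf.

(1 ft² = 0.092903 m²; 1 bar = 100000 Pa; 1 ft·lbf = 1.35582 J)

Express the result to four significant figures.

8.023 ft·lbf

1.098 bar → 109800 Pa
0.03807 ft² → 0.00353682 m²
F = P × A = 109800 × 0.00353682 = 388.343 N
W = F × d = 388.343 × 0.02801 = 10.8775 J
In ft·lbf: 10.8775 / 1.35582 = 8.02282 ft·lbf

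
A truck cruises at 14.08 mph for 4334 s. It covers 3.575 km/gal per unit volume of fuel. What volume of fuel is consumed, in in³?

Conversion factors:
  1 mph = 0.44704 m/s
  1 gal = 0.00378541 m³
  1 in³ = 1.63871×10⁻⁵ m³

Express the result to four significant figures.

14.08 mph → 6.29432 m/s
d = v × t = 6.29432 × 4334 = 27279.6 m
3.575 km/gal → 944416 m/m³
V = d / (distance per unit fuel) = 27279.6 / 944416 = 0.0288852 m³
In in³: 0.0288852 / 1.63871×10⁻⁵ = 1762.68 in³

1763 in³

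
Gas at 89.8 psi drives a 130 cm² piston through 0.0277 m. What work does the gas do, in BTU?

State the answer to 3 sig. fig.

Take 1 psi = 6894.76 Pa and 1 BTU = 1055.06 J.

0.211 BTU

89.8 psi → 619149 Pa
130 cm² → 0.013 m²
F = P × A = 619149 × 0.013 = 8048.94 N
W = F × d = 8048.94 × 0.0277 = 222.956 J
In BTU: 222.956 / 1055.06 = 0.211321 BTU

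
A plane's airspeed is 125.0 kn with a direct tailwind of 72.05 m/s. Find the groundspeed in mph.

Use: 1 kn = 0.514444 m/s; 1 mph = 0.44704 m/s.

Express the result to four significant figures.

125.0 kn × 0.514444 = 64.3055 m/s
72.05 m/s (already m/s)
Combined: 64.3055 + 72.05 = 136.356 m/s
In mph: 136.356 / 0.44704 = 305.02 mph

305.0 mph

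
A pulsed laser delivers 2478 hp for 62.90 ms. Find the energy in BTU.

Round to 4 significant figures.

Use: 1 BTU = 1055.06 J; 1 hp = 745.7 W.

2478 hp × 745.7 → 1.84784×10⁶ W
62.90 ms × 0.001 → 0.0629 s
E = P × t = 1.84784×10⁶ W × 0.0629 s = 116229 J
116229 J ÷ (1055.06 J/BTU) = 110.163 BTU

110.2 BTU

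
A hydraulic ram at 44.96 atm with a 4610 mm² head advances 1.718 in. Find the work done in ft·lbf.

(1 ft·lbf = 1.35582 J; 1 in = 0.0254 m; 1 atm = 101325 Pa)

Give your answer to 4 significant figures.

44.96 atm → 4.55557×10⁶ Pa
4610 mm² → 0.00461 m²
F = P × A = 4.55557×10⁶ × 0.00461 = 21001.2 N
1.718 in → 0.0436372 m
W = F × d = 21001.2 × 0.0436372 = 916.434 J
In ft·lbf: 916.434 / 1.35582 = 675.926 ft·lbf

675.9 ft·lbf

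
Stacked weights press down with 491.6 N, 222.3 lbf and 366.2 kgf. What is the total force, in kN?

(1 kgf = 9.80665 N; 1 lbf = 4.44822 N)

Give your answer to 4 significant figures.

491.6 N (already N)
222.3 lbf × 4.44822 → 988.839 N
366.2 kgf × 9.80665 → 3591.2 N
Total: 491.6 + 988.839 + 3591.2 = 5071.64 N
In kN: 5071.64 / 1000 = 5.07164 kN

5.072 kN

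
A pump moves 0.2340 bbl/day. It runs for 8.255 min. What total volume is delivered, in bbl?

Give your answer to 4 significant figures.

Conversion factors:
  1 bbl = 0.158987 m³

0.2340 bbl/day → 4.3059×10⁻⁷ m³/s
8.255 min → 495.3 s
V = Q × t = 4.3059×10⁻⁷ × 495.3 = 2.13271×10⁻⁴ m³
In bbl: 2.13271×10⁻⁴ / 0.158987 = 0.00134144 bbl

0.001341 bbl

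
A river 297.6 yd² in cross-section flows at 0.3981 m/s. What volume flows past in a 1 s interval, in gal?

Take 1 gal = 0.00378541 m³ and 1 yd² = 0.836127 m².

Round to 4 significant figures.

2.617×10⁴ gal

297.6 yd² × 0.836127 = 248.831 m²
V = v × A × t = 0.3981 m/s × 248.831 m² × 1 s = 99.0596 m³
99.0596 m³ ÷ (0.00378541 m³/gal) = 26168.8 gal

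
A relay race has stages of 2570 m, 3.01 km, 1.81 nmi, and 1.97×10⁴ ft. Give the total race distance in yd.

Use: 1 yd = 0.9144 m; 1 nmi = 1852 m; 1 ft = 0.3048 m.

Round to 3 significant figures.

1.63×10⁴ yd

2570 m (already m)
3.01 km × 1000 = 3010 m
1.81 nmi × 1852 = 3352.12 m
1.97×10⁴ ft × 0.3048 = 6004.56 m
Sum: 2570 + 3010 + 3352.12 + 6004.56 = 14936.7 m
In yd: 14936.7 / 0.9144 = 16335 yd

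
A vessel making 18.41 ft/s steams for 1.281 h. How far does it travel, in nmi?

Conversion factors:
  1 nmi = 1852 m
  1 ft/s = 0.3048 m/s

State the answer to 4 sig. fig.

18.41 ft/s × 0.3048 = 5.61137 m/s
1.281 h × 3600 = 4611.6 s
d = v × t = 5.61137 m/s × 4611.6 s = 25877.4 m
25877.4 m ÷ (1852 m/nmi) = 13.9727 nmi

13.97 nmi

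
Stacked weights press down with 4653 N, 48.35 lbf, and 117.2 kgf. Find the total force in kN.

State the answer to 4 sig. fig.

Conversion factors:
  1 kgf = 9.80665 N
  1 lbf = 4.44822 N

6.017 kN

4653 N (already N)
48.35 lbf × 4.44822 = 215.071 N
117.2 kgf × 9.80665 = 1149.34 N
Combined: 4653 + 215.071 + 1149.34 = 6017.41 N
In kN: 6017.41 / 1000 = 6.01741 kN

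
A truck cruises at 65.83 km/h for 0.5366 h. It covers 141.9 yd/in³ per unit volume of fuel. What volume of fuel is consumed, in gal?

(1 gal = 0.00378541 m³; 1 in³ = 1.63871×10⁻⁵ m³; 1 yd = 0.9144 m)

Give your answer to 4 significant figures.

65.83 km/h → 18.2861 m/s
0.5366 h → 1931.76 s
d = v × t = 18.2861 × 1931.76 = 35324.4 m
141.9 yd/in³ → 7.91802×10⁶ m/m³
V = d / (distance per unit fuel) = 35324.4 / 7.91802×10⁶ = 0.00446127 m³
In gal: 0.00446127 / 0.00378541 = 1.17854 gal

1.179 gal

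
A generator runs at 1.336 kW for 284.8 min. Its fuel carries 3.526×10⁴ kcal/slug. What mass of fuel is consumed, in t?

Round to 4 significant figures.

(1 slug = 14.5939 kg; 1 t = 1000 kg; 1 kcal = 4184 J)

0.002258 t

1.336 kW → 1336 W
284.8 min → 17088 s
E = P × t = 1336 × 17088 = 2.28296×10⁷ J
3.526×10⁴ kcal/slug → 1.01089×10⁷ J/kg
m = E / e_s = 2.28296×10⁷ / 1.01089×10⁷ = 2.25837 kg
In t: 2.25837 / 1000 = 0.00225837 t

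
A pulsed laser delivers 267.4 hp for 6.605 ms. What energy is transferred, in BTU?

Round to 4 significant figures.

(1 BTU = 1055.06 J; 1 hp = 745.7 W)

1.248 BTU

267.4 hp × 745.7 = 199400 W
6.605 ms × 0.001 = 0.006605 s
E = P × t = 199400 W × 0.006605 s = 1317.04 J
1317.04 J ÷ (1055.06 J/BTU) = 1.24831 BTU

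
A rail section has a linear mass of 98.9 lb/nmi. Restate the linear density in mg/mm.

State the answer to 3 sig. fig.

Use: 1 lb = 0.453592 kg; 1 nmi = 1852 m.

98.9 lb/nmi × 0.453592 kg/lb ÷ 1852 m/nmi = 0.0242226 kg/m
0.0242226 kg/m ÷ 10⁻⁶ kg/mg × 0.001 m/mm = 24.2226 mg/mm

24.2 mg/mm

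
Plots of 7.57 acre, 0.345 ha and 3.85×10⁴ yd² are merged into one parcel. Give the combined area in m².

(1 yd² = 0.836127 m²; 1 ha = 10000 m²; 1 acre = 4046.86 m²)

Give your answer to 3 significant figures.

6.63×10⁴ m²

7.57 acre × 4046.86 = 30634.7 m²
0.345 ha × 10000 = 3450 m²
3.85×10⁴ yd² × 0.836127 = 32190.9 m²
Combined: 30634.7 + 3450 + 32190.9 = 66275.6 m²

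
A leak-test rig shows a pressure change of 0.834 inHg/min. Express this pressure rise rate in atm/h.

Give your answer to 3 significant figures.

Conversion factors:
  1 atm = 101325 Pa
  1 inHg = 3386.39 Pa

1.67 atm/h

0.834 inHg/min × 3386.39 Pa/inHg ÷ 60 s/min = 47.0708 Pa/s
47.0708 Pa/s ÷ 101325 Pa/atm × 3600 s/h = 1.67239 atm/h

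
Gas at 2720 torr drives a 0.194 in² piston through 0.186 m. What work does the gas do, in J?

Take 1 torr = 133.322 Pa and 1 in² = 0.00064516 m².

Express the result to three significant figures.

2720 torr → 362636 Pa
0.194 in² → 1.25161×10⁻⁴ m²
F = P × A = 362636 × 1.25161×10⁻⁴ = 45.3879 N
W = F × d = 45.3879 × 0.186 = 8.44215 J

8.44 J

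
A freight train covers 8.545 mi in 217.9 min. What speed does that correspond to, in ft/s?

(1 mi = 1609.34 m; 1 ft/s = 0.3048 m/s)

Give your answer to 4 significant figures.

3.451 ft/s

8.545 mi × 1609.34 = 13751.8 m
217.9 min × 60 = 13074 s
v = d / t = 13751.8 m / 13074 s = 1.05184 m/s
1.05184 m/s ÷ (0.3048 m/s/ft/s) = 3.45092 ft/s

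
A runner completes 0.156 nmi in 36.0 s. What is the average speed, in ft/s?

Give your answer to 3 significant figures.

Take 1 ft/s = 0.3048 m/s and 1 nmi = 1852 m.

0.156 nmi × 1852 → 288.912 m
v = d / t = 288.912 m / 36 s = 8.02533 m/s
8.02533 m/s ÷ (0.3048 m/s/ft/s) = 26.3298 ft/s

26.3 ft/s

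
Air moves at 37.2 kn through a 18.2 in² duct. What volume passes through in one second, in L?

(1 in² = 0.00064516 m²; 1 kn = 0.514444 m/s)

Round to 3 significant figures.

225 L

37.2 kn × 0.514444 = 19.1373 m/s
18.2 in² × 0.00064516 = 0.0117419 m²
V = v × A × t = 19.1373 m/s × 0.0117419 m² × 1 s = 0.224708 m³
0.224708 m³ ÷ (0.001 m³/L) = 224.708 L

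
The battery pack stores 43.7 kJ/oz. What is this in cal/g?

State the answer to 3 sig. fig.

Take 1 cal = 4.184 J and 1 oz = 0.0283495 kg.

43.7 kJ/oz × 1000 J/kJ ÷ 0.0283495 kg/oz = 1.54147×10⁶ J/kg
1.54147×10⁶ J/kg ÷ 4.184 J/cal × 0.001 kg/g = 368.42 cal/g

368 cal/g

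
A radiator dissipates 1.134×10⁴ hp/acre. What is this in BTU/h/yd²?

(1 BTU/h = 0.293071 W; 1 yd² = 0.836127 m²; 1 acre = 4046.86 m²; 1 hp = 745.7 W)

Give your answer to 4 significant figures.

1.134×10⁴ hp/acre × 745.7 W/hp ÷ 4046.86 m²/acre = 2089.58 W/m²
2089.58 W/m² ÷ 0.293071 W/BTU/h × 0.836127 m²/yd² = 5961.54 BTU/h/yd²

5962 BTU/h/yd²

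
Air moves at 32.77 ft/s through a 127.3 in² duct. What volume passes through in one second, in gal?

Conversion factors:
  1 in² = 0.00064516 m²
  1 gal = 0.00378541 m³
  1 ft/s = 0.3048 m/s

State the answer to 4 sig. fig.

216.7 gal

32.77 ft/s × 0.3048 = 9.9883 m/s
127.3 in² × 0.00064516 = 0.0821289 m²
V = v × A × t = 9.9883 m/s × 0.0821289 m² × 1 s = 0.820328 m³
0.820328 m³ ÷ (0.00378541 m³/gal) = 216.708 gal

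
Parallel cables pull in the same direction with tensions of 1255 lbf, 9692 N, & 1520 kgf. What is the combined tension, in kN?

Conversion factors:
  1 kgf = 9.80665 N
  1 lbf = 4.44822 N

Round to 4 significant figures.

1255 lbf × 4.44822 = 5582.52 N
9692 N (already N)
1520 kgf × 9.80665 = 14906.1 N
Total: 5582.52 + 9692 + 14906.1 = 30180.6 N
In kN: 30180.6 / 1000 = 30.1806 kN

30.18 kN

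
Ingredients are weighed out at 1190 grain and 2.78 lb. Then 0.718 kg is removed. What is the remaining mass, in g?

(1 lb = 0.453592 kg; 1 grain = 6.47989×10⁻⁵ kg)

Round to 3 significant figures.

1190 grain × 6.47989×10⁻⁵ = 0.0771107 kg
2.78 lb × 0.453592 = 1.26099 kg
0.718 kg (already kg)
Sum: 0.0771107 + 1.26099 − 0.718 = 0.620101 kg
In g: 0.620101 / 0.001 = 620.101 g

620 g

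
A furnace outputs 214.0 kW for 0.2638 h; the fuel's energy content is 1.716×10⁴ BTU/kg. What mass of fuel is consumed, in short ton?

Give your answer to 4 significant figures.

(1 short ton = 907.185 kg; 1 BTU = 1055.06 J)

0.01237 short ton

214.0 kW → 214000 W
0.2638 h → 949.68 s
E = P × t = 214000 × 949.68 = 2.03232×10⁸ J
1.716×10⁴ BTU/kg → 1.81048×10⁷ J/kg
m = E / e_s = 2.03232×10⁸ / 1.81048×10⁷ = 11.2253 kg
In short ton: 11.2253 / 907.185 = 0.0123738 short ton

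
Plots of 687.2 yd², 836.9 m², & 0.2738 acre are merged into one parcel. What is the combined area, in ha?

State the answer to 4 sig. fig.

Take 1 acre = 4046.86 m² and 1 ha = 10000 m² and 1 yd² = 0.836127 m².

687.2 yd² × 0.836127 → 574.586 m²
836.9 m² (already m²)
0.2738 acre × 4046.86 → 1108.03 m²
Total: 574.586 + 836.9 + 1108.03 = 2519.52 m²
In ha: 2519.52 / 10000 = 0.251952 ha

0.2520 ha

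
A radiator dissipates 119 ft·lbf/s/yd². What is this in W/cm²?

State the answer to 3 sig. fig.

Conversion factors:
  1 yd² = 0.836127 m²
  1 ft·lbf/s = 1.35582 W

119 ft·lbf/s/yd² × 1.35582 W/ft·lbf/s ÷ 0.836127 m²/yd² = 192.964 W/m²
192.964 W/m² × 0.0001 m²/cm² = 0.0192964 W/cm²

0.0193 W/cm²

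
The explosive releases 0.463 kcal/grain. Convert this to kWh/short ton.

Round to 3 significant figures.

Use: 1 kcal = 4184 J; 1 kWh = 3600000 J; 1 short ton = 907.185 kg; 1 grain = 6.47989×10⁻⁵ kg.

7530 kWh/short ton

0.463 kcal/grain × 4184 J/kcal ÷ 6.47989×10⁻⁵ kg/grain = 2.98954×10⁷ J/kg
2.98954×10⁷ J/kg ÷ 3600000 J/kWh × 907.185 kg/short ton = 7533.52 kWh/short ton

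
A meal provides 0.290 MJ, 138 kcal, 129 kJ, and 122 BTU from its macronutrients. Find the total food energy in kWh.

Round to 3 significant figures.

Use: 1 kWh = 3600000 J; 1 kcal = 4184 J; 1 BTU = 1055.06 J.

0.313 kWh

0.290 MJ × 1000000 = 290000 J
138 kcal × 4184 = 577392 J
129 kJ × 1000 = 129000 J
122 BTU × 1055.06 = 128717 J
Combined: 290000 + 577392 + 129000 + 128717 = 1.12511×10⁶ J
In kWh: 1.12511×10⁶ / 3600000 = 0.312531 kWh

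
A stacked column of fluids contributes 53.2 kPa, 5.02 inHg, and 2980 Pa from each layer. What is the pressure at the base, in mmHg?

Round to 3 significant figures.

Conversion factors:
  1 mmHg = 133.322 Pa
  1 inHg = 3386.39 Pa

549 mmHg

53.2 kPa × 1000 = 53200 Pa
5.02 inHg × 3386.39 = 16999.7 Pa
2980 Pa (already Pa)
Combined: 53200 + 16999.7 + 2980 = 73179.7 Pa
In mmHg: 73179.7 / 133.322 = 548.894 mmHg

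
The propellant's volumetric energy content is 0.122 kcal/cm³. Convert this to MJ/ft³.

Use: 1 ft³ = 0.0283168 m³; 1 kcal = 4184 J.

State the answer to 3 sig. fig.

0.122 kcal/cm³ × 4184 J/kcal ÷ 10⁻⁶ m³/cm³ = 5.10448×10⁸ J/m³
5.10448×10⁸ J/m³ ÷ 1000000 J/MJ × 0.0283168 m³/ft³ = 14.4543 MJ/ft³

14.5 MJ/ft³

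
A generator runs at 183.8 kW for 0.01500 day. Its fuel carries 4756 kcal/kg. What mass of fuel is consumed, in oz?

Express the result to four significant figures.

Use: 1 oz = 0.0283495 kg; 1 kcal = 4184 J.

183.8 kW → 183800 W
0.01500 day → 1296 s
E = P × t = 183800 × 1296 = 2.38205×10⁸ J
4756 kcal/kg → 1.98991×10⁷ J/kg
m = E / e_s = 2.38205×10⁸ / 1.98991×10⁷ = 11.9706 kg
In oz: 11.9706 / 0.0283495 = 422.251 oz

422.3 oz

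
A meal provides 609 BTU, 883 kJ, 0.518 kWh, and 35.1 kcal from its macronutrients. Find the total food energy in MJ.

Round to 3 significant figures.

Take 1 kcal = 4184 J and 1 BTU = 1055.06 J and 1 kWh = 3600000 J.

609 BTU × 1055.06 = 642532 J
883 kJ × 1000 = 883000 J
0.518 kWh × 3600000 = 1.8648×10⁶ J
35.1 kcal × 4184 = 146858 J
Total: 642532 + 883000 + 1.8648×10⁶ + 146858 = 3.53719×10⁶ J
In MJ: 3.53719×10⁶ / 1000000 = 3.53719 MJ

3.54 MJ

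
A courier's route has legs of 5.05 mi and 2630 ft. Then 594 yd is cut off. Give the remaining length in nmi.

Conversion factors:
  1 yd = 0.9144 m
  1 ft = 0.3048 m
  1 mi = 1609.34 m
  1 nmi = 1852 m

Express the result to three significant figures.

4.53 nmi

5.05 mi × 1609.34 = 8127.17 m
2630 ft × 0.3048 = 801.624 m
594 yd × 0.9144 = 543.154 m
Sum: 8127.17 + 801.624 − 543.154 = 8385.64 m
In nmi: 8385.64 / 1852 = 4.52788 nmi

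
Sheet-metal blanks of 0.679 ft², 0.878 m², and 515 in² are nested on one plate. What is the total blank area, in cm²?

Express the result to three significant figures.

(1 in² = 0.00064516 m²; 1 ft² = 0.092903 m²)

1.27×10⁴ cm²

0.679 ft² × 0.092903 → 0.0630811 m²
0.878 m² (already m²)
515 in² × 0.00064516 → 0.332257 m²
Total: 0.0630811 + 0.878 + 0.332257 = 1.27334 m²
In cm²: 1.27334 / 0.0001 = 12733.4 cm²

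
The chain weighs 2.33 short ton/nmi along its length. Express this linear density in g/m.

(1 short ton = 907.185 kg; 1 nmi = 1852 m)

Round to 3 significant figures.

2.33 short ton/nmi × 907.185 kg/short ton ÷ 1852 m/nmi = 1.14133 kg/m
1.14133 kg/m ÷ 0.001 kg/g = 1141.33 g/m

1140 g/m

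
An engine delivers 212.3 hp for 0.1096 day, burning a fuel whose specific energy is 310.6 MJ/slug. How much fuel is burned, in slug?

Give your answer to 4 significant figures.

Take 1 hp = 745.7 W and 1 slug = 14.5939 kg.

4.827 slug

212.3 hp → 158312 W
0.1096 day → 9469.44 s
E = P × t = 158312 × 9469.44 = 1.49913×10⁹ J
310.6 MJ/slug → 2.12829×10⁷ J/kg
m = E / e_s = 1.49913×10⁹ / 2.12829×10⁷ = 70.4382 kg
In slug: 70.4382 / 14.5939 = 4.82655 slug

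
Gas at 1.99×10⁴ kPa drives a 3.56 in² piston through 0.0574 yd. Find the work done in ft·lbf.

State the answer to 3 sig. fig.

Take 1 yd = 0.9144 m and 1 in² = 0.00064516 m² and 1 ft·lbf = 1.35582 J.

1770 ft·lbf

1.99×10⁴ kPa → 1.99×10⁷ Pa
3.56 in² → 0.00229677 m²
F = P × A = 1.99×10⁷ × 0.00229677 = 45705.7 N
0.0574 yd → 0.0524866 m
W = F × d = 45705.7 × 0.0524866 = 2398.94 J
In ft·lbf: 2398.94 / 1.35582 = 1769.36 ft·lbf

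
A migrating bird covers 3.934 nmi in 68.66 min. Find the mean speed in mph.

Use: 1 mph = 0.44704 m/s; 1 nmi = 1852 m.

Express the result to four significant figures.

3.956 mph

3.934 nmi × 1852 → 7285.77 m
68.66 min × 60 → 4119.6 s
v = d / t = 7285.77 m / 4119.6 s = 1.76856 m/s
1.76856 m/s ÷ (0.44704 m/s/mph) = 3.95616 mph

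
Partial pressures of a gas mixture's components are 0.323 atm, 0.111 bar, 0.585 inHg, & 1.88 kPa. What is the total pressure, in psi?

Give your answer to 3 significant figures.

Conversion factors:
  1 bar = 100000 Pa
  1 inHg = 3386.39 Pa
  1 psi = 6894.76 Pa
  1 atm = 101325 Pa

6.92 psi

0.323 atm × 101325 = 32728 Pa
0.111 bar × 100000 = 11100 Pa
0.585 inHg × 3386.39 = 1981.04 Pa
1.88 kPa × 1000 = 1880 Pa
Combined: 32728 + 11100 + 1981.04 + 1880 = 47689 Pa
In psi: 47689 / 6894.76 = 6.9167 psi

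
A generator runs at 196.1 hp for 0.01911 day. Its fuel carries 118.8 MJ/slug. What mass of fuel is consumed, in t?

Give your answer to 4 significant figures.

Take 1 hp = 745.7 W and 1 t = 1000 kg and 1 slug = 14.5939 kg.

196.1 hp → 146232 W
0.01911 day → 1651.1 s
E = P × t = 146232 × 1651.1 = 2.41444×10⁸ J
118.8 MJ/slug → 8.14039×10⁶ J/kg
m = E / e_s = 2.41444×10⁸ / 8.14039×10⁶ = 29.66 kg
In t: 29.66 / 1000 = 0.02966 t

0.02966 t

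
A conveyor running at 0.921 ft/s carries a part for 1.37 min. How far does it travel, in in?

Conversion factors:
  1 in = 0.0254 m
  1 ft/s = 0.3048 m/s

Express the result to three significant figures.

0.921 ft/s × 0.3048 → 0.280721 m/s
1.37 min × 60 → 82.2 s
d = v × t = 0.280721 m/s × 82.2 s = 23.0753 m
23.0753 m ÷ (0.0254 m/in) = 908.476 in

908 in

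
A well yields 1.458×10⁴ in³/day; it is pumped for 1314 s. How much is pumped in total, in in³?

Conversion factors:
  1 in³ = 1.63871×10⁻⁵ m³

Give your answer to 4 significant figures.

221.7 in³

1.458×10⁴ in³/day → 2.76532×10⁻⁶ m³/s
V = Q × t = 2.76532×10⁻⁶ × 1314 = 0.00363363 m³
In in³: 0.00363363 / 1.63871×10⁻⁵ = 221.737 in³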